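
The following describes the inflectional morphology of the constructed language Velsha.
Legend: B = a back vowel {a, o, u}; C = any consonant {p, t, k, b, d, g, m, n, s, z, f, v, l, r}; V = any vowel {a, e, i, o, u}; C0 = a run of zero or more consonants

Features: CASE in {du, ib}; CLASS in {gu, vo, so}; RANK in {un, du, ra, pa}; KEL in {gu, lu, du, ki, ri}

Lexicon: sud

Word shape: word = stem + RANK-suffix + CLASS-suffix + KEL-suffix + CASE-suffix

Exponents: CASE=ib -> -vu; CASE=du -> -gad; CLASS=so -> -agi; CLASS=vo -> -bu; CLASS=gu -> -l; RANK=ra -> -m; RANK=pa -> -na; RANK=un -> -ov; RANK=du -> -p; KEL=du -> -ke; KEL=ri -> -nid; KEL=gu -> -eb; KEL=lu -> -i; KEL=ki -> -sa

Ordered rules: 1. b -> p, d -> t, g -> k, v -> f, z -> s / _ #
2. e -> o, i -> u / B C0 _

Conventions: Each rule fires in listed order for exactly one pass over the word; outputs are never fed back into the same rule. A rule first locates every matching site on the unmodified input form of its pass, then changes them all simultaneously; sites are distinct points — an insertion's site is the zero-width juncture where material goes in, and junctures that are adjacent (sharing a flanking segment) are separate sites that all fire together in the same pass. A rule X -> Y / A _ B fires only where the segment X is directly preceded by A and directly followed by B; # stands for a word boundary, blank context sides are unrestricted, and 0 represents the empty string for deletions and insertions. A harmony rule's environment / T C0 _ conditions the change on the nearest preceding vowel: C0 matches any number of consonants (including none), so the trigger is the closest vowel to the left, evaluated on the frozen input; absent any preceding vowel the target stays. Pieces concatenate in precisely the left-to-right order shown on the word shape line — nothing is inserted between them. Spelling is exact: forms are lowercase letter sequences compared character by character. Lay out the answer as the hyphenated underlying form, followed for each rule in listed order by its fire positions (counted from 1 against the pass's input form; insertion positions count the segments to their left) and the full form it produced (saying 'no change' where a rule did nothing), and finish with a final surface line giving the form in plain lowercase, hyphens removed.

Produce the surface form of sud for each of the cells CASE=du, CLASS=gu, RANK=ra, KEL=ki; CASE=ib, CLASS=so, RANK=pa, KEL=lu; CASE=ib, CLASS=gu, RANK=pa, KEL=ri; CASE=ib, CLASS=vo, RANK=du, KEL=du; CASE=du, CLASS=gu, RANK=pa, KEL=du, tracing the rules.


cell CASE=du, CLASS=gu, RANK=ra, KEL=ki:
underlying: sud-m-l-sa-gad
1. b -> p, d -> t, g -> k, v -> f, z -> s / _ #: fires at position(s) 10: sudmlsagat
2. e -> o, i -> u / B C0 _: no change
surface: sudmlsagat

cell CASE=ib, CLASS=so, RANK=pa, KEL=lu:
underlying: sud-na-agi-i-vu
1. b -> p, d -> t, g -> k, v -> f, z -> s / _ #: no change
2. e -> o, i -> u / B C0 _: fires at position(s) 8: sudnaaguivu
surface: sudnaaguivu

cell CASE=ib, CLASS=gu, RANK=pa, KEL=ri:
underlying: sud-na-l-nid-vu
1. b -> p, d -> t, g -> k, v -> f, z -> s / _ #: no change
2. e -> o, i -> u / B C0 _: fires at position(s) 8: sudnalnudvu
surface: sudnalnudvu

cell CASE=ib, CLASS=vo, RANK=du, KEL=du:
underlying: sud-p-bu-ke-vu
1. b -> p, d -> t, g -> k, v -> f, z -> s / _ #: no change
2. e -> o, i -> u / B C0 _: fires at position(s) 8: sudpbukovu
surface: sudpbukovu

cell CASE=du, CLASS=gu, RANK=pa, KEL=du:
underlying: sud-na-l-ke-gad
1. b -> p, d -> t, g -> k, v -> f, z -> s / _ #: fires at position(s) 11: sudnalkegat
2. e -> o, i -> u / B C0 _: fires at position(s) 8: sudnalkogat
surface: sudnalkogat


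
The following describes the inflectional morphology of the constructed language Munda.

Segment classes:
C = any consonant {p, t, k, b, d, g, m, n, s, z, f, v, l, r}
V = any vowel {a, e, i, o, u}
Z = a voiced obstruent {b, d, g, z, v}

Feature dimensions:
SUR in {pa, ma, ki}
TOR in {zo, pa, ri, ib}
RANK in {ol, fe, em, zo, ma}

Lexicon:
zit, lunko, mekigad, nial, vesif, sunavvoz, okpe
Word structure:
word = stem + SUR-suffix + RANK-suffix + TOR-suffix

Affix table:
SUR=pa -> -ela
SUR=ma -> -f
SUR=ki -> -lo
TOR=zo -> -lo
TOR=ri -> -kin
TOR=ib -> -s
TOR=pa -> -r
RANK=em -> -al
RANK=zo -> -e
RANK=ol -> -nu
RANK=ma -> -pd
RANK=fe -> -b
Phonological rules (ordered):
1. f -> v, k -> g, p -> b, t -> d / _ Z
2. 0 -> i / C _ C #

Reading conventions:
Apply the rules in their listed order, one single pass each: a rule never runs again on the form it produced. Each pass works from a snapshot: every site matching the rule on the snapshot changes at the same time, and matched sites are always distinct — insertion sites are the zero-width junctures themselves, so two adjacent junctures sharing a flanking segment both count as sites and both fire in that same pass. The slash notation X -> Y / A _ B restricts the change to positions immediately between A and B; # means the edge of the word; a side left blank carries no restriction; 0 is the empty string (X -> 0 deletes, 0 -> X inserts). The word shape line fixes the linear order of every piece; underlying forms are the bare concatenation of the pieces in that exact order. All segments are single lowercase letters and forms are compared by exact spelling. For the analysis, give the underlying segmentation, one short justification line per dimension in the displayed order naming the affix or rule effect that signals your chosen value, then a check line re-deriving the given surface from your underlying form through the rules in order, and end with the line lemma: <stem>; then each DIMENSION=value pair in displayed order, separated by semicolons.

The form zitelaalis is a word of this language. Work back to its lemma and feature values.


underlying: zit-ela-al-s
SUR=pa - signalled by the affix -ela
TOR=ib - signalled by the affix -s
RANK=em - signalled by the affix -al
check: zitelaals -> zitelaals -> zitelaalis
lemma: zit; SUR=pa; TOR=ib; RANK=em


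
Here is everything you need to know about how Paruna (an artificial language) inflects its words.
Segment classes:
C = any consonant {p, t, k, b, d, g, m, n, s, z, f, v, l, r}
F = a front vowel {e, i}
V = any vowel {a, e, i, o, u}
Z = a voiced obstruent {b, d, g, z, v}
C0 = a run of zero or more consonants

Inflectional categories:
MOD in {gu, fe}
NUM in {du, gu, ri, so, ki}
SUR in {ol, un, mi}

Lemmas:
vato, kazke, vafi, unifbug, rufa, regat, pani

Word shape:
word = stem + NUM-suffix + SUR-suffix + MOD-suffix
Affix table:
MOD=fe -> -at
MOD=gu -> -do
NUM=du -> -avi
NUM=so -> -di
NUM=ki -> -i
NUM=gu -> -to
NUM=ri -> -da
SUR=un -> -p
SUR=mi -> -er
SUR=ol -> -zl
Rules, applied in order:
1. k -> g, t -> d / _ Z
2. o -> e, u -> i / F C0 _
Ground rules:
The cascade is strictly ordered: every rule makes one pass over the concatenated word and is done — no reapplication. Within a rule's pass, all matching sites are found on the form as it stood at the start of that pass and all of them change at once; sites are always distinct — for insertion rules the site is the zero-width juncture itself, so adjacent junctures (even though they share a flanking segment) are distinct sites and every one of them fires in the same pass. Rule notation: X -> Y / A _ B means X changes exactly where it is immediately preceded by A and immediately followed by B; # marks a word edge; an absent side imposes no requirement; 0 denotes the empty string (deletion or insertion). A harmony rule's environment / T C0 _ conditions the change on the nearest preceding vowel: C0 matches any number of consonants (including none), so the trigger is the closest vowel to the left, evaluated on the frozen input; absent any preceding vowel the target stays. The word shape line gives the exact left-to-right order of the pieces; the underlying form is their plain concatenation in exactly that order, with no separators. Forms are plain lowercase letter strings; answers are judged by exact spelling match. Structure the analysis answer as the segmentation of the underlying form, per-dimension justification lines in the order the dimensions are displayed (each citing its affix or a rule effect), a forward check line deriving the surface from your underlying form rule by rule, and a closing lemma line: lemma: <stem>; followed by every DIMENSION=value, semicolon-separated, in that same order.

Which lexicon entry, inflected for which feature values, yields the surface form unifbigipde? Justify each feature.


underlying: unifbug-i-p-do
MOD=gu - signalled by the affix -do
NUM=ki - signalled by the affix -i
SUR=un - signalled by the affix -p
check: unifbugipdo -> unifbugipdo -> unifbigipde
lemma: unifbug; MOD=gu; NUM=ki; SUR=un


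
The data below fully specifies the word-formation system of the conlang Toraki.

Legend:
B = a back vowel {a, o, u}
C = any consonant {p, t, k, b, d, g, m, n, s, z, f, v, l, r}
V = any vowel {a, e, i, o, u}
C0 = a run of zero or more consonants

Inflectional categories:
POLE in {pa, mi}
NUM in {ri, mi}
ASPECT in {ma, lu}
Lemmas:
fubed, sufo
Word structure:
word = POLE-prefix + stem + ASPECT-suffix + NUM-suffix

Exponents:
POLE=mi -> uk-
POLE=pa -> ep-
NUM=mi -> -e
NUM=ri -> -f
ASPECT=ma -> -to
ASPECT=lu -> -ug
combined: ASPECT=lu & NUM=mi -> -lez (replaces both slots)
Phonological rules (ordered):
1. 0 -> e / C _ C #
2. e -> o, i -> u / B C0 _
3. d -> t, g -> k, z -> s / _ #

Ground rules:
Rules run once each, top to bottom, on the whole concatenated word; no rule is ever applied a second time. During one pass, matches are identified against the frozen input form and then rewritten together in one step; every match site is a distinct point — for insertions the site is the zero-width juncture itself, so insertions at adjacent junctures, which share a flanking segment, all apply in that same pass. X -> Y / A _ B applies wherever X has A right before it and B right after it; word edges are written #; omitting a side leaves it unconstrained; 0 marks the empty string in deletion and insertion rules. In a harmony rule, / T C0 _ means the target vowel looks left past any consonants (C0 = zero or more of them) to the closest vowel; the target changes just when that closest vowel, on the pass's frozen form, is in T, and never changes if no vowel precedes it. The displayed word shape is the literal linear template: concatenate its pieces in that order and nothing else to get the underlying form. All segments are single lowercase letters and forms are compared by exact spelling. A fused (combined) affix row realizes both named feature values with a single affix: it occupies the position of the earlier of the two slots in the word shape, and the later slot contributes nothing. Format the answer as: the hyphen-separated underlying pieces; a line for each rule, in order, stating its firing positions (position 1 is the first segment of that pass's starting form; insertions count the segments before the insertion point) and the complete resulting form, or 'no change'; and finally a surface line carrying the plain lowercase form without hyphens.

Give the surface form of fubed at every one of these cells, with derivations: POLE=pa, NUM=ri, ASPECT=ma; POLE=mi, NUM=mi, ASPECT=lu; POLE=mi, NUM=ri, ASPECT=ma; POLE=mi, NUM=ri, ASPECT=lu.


cell POLE=pa, NUM=ri, ASPECT=ma:
underlying: ep-fubed-to-f
1. 0 -> e / C _ C #: no change
2. e -> o, i -> u / B C0 _: fires at position(s) 6: epfubodtof
3. d -> t, g -> k, z -> s / _ #: no change
surface: epfubodtof

cell POLE=mi, NUM=mi, ASPECT=lu:
underlying: uk-fubed-lez
1. 0 -> e / C _ C #: no change
2. e -> o, i -> u / B C0 _: fires at position(s) 6: ukfubodlez
3. d -> t, g -> k, z -> s / _ #: fires at position(s) 10: ukfubodles
surface: ukfubodles

cell POLE=mi, NUM=ri, ASPECT=ma:
underlying: uk-fubed-to-f
1. 0 -> e / C _ C #: no change
2. e -> o, i -> u / B C0 _: fires at position(s) 6: ukfubodtof
3. d -> t, g -> k, z -> s / _ #: no change
surface: ukfubodtof

cell POLE=mi, NUM=ri, ASPECT=lu:
underlying: uk-fubed-ug-f
1. 0 -> e / C _ C #: inserts after position(s) 9: ukfubedugef
2. e -> o, i -> u / B C0 _: fires at position(s) 6, 10: ukfubodugof
3. d -> t, g -> k, z -> s / _ #: no change
surface: ukfubodugof


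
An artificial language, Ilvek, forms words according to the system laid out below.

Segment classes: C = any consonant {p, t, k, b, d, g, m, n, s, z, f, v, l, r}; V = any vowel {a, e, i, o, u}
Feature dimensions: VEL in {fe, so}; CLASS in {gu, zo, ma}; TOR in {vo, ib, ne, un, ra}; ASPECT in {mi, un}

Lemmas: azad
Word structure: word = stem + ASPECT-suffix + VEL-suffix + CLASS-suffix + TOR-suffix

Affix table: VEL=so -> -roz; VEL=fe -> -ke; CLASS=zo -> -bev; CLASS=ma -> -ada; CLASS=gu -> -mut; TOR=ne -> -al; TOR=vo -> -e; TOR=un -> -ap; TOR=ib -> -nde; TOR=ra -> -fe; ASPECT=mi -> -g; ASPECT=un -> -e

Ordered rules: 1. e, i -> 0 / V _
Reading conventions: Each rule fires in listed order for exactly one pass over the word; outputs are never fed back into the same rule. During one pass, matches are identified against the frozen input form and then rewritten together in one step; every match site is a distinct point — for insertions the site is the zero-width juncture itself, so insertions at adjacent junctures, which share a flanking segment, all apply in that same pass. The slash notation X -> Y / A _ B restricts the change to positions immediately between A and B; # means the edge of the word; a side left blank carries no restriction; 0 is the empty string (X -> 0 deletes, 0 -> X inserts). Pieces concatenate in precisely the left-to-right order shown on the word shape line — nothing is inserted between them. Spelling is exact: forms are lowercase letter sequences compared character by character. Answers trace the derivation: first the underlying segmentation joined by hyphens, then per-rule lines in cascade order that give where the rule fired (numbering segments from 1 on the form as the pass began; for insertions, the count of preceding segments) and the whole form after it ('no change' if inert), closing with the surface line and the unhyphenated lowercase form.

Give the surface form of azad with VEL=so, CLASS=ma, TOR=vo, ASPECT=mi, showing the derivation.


underlying: azad-g-roz-ada-e
1. e, i -> 0 / V _: fires at position(s) 12: azadgrozada
surface: azadgrozada


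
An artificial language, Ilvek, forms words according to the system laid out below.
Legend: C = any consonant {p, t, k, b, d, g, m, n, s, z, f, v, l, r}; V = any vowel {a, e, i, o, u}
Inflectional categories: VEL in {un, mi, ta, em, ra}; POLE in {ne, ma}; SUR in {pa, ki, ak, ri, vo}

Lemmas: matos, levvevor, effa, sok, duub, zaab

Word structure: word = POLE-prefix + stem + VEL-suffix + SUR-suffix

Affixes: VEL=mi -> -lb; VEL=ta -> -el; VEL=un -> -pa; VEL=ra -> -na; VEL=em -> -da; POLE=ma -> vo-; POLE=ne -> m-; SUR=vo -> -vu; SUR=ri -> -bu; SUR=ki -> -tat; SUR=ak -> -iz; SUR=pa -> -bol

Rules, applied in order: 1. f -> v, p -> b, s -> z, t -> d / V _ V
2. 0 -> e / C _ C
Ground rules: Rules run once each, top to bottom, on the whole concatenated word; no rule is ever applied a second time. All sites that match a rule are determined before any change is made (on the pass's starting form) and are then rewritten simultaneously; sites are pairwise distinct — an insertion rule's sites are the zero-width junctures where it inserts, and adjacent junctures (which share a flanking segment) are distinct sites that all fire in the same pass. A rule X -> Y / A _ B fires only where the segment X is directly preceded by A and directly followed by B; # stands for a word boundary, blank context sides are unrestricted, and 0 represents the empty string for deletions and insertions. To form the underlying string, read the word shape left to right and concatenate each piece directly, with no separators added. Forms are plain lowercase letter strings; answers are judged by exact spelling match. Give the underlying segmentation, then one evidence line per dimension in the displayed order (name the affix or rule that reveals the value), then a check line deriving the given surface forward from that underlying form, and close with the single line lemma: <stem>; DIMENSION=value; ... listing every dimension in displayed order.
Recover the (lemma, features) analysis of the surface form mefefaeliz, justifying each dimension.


underlying: m-effa-el-iz
VEL=ta - signalled by the affix -el
POLE=ne - signalled by the affix m-
SUR=ak - signalled by the affix -iz
check: meffaeliz -> meffaeliz -> mefefaeliz
lemma: effa; VEL=ta; POLE=ne; SUR=ak


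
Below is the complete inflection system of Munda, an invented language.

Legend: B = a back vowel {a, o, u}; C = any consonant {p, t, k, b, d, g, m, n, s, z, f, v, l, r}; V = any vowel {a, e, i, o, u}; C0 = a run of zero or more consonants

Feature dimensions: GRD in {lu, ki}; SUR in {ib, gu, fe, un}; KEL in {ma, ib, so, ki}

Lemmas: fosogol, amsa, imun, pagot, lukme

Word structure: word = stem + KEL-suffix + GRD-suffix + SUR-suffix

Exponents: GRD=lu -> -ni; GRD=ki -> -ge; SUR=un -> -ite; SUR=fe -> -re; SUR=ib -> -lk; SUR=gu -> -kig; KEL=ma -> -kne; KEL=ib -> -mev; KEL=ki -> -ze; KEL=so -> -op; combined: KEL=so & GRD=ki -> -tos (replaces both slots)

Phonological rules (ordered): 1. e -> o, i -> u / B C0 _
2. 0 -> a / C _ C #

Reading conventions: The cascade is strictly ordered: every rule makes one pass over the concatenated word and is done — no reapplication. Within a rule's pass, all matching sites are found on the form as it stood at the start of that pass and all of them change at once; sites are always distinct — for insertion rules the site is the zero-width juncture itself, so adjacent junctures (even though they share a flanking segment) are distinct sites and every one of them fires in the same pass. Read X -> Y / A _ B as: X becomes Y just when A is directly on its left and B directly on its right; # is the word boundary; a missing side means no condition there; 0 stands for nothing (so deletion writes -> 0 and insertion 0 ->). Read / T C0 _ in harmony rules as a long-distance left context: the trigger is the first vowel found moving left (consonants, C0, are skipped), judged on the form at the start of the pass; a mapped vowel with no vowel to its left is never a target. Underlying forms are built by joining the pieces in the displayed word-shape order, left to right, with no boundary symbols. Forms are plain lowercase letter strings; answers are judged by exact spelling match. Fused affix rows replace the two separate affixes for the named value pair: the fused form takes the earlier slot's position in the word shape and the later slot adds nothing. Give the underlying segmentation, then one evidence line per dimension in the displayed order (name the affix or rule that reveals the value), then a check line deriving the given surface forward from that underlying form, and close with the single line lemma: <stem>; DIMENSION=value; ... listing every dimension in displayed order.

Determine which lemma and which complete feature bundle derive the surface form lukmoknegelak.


underlying: lukme-kne-ge-lk
GRD=ki - signalled by the affix -ge
SUR=ib - signalled by the affix -lk
KEL=ma - signalled by the affix -kne
check: lukmeknegelk -> lukmoknegelk -> lukmoknegelak
lemma: lukme; GRD=ki; SUR=ib; KEL=ma


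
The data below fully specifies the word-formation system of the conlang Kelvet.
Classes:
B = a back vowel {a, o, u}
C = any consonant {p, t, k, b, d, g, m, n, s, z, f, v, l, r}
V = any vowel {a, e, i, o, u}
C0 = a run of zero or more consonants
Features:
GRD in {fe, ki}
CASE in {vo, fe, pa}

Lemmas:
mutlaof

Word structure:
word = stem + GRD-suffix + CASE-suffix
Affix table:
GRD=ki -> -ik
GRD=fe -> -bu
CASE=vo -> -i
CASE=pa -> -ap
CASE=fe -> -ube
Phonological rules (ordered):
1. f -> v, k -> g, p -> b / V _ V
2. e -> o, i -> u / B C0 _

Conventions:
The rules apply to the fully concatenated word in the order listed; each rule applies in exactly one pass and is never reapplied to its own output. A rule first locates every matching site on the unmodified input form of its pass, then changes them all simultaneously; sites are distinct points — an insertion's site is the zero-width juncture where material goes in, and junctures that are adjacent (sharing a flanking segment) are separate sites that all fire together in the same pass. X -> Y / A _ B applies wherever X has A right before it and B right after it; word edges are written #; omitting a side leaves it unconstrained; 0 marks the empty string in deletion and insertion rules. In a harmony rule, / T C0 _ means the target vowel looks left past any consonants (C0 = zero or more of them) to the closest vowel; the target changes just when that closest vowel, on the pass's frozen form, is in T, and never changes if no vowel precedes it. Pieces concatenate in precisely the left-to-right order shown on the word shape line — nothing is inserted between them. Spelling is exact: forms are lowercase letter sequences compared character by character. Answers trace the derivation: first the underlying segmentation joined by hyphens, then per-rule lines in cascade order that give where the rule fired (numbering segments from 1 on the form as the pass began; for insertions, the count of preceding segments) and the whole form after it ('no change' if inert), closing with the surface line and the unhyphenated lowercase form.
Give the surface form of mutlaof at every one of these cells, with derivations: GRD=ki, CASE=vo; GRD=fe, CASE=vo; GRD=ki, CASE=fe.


cell GRD=ki, CASE=vo:
underlying: mutlaof-ik-i
1. f -> v, k -> g, p -> b / V _ V: fires at position(s) 7, 9: mutlaovigi
2. e -> o, i -> u / B C0 _: fires at position(s) 8: mutlaovugi
surface: mutlaovugi

cell GRD=fe, CASE=vo:
underlying: mutlaof-bu-i
1. f -> v, k -> g, p -> b / V _ V: no change
2. e -> o, i -> u / B C0 _: fires at position(s) 10: mutlaofbuu
surface: mutlaofbuu

cell GRD=ki, CASE=fe:
underlying: mutlaof-ik-ube
1. f -> v, k -> g, p -> b / V _ V: fires at position(s) 7, 9: mutlaovigube
2. e -> o, i -> u / B C0 _: fires at position(s) 8, 12: mutlaovugubo
surface: mutlaovugubo


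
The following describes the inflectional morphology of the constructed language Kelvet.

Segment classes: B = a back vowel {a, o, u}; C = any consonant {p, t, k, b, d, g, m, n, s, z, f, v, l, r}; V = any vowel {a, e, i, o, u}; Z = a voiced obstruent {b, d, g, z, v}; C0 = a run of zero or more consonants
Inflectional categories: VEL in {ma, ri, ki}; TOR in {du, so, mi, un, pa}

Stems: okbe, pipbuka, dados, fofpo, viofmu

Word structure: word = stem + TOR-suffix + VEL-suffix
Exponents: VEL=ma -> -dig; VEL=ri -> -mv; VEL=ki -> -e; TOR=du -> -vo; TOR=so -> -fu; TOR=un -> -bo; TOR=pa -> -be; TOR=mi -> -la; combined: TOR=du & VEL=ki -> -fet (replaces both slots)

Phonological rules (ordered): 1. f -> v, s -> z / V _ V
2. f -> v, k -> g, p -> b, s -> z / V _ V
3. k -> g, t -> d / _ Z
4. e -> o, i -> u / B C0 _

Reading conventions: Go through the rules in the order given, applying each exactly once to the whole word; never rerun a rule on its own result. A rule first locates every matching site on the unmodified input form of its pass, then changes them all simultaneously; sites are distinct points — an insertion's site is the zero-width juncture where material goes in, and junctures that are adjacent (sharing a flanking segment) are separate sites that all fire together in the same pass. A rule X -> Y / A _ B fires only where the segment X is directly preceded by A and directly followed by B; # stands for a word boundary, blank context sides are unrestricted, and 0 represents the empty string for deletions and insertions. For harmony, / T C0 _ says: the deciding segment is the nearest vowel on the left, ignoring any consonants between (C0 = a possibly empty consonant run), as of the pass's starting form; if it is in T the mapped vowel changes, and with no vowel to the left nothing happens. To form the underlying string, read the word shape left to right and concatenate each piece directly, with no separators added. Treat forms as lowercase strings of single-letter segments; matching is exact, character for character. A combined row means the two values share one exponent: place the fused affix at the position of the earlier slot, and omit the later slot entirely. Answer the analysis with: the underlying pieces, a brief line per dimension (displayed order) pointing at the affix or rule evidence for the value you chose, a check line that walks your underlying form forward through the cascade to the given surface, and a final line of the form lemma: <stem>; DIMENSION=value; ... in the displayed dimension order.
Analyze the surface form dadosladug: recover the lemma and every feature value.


underlying: dados-la-dig
VEL=ma - signalled by the affix -dig
TOR=mi - signalled by the affix -la
check: dadosladig -> dadosladig -> dadosladig -> dadosladig -> dadosladug
lemma: dados; VEL=ma; TOR=mi


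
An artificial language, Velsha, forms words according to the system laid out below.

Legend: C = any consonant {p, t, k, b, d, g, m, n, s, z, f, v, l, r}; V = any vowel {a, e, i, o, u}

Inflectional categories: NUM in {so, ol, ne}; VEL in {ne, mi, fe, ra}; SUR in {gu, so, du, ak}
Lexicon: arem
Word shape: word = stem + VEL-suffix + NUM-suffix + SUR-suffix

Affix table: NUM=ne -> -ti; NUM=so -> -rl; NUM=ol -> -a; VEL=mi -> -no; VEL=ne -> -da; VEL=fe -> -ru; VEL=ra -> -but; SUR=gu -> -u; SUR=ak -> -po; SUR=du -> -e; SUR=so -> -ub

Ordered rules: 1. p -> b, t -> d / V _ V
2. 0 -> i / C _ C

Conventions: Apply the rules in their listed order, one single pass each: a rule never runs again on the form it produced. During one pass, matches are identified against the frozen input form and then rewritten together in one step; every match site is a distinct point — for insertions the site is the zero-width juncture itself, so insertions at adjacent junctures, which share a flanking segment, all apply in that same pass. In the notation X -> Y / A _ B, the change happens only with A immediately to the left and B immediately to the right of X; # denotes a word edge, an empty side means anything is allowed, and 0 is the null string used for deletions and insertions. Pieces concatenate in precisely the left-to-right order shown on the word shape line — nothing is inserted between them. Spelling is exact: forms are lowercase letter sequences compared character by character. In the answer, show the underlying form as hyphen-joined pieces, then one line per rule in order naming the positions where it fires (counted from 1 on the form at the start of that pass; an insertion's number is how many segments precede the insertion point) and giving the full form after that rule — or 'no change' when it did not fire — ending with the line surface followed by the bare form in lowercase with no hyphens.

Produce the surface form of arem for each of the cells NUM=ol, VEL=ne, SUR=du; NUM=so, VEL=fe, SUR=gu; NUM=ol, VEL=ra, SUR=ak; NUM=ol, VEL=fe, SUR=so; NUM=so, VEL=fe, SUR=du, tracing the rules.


cell NUM=ol, VEL=ne, SUR=du:
underlying: arem-da-a-e
1. p -> b, t -> d / V _ V: no change
2. 0 -> i / C _ C: inserts after position(s) 4: aremidaae
surface: aremidaae

cell NUM=so, VEL=fe, SUR=gu:
underlying: arem-ru-rl-u
1. p -> b, t -> d / V _ V: no change
2. 0 -> i / C _ C: inserts after position(s) 4, 7: aremirurilu
surface: aremirurilu

cell NUM=ol, VEL=ra, SUR=ak:
underlying: arem-but-a-po
1. p -> b, t -> d / V _ V: fires at position(s) 7, 9: arembudabo
2. 0 -> i / C _ C: inserts after position(s) 4: aremibudabo
surface: aremibudabo

cell NUM=ol, VEL=fe, SUR=so:
underlying: arem-ru-a-ub
1. p -> b, t -> d / V _ V: no change
2. 0 -> i / C _ C: inserts after position(s) 4: aremiruaub
surface: aremiruaub

cell NUM=so, VEL=fe, SUR=du:
underlying: arem-ru-rl-e
1. p -> b, t -> d / V _ V: no change
2. 0 -> i / C _ C: inserts after position(s) 4, 7: aremirurile
surface: aremirurile


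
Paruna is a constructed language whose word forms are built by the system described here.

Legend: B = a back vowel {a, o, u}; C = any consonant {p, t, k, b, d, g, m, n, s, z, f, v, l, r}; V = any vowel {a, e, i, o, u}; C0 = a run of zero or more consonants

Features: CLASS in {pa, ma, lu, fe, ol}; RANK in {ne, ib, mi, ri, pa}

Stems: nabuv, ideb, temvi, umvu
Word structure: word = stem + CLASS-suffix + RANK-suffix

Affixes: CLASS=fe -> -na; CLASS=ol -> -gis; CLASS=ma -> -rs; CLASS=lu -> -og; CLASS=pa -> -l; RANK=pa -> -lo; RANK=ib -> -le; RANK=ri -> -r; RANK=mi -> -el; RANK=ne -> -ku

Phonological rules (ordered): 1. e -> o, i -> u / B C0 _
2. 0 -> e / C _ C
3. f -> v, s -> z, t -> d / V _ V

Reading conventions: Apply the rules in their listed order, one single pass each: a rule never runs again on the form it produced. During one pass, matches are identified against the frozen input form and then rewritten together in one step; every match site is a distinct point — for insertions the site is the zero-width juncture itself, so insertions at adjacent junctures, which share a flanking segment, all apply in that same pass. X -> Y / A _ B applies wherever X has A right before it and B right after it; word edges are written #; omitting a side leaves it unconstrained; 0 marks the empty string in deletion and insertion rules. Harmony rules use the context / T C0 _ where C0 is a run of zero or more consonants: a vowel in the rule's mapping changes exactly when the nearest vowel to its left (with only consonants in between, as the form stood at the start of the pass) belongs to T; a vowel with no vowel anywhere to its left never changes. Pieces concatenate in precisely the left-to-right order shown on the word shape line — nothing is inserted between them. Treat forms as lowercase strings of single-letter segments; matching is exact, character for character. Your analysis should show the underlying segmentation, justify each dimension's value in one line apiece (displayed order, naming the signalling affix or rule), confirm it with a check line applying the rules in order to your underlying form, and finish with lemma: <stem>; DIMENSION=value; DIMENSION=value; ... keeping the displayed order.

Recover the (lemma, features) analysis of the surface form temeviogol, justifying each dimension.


underlying: temvi-og-el
CLASS=lu - signalled by the affix -og
RANK=mi - signalled by the affix -el
check: temviogel -> temviogol -> temeviogol -> temeviogol
lemma: temvi; CLASS=lu; RANK=mi


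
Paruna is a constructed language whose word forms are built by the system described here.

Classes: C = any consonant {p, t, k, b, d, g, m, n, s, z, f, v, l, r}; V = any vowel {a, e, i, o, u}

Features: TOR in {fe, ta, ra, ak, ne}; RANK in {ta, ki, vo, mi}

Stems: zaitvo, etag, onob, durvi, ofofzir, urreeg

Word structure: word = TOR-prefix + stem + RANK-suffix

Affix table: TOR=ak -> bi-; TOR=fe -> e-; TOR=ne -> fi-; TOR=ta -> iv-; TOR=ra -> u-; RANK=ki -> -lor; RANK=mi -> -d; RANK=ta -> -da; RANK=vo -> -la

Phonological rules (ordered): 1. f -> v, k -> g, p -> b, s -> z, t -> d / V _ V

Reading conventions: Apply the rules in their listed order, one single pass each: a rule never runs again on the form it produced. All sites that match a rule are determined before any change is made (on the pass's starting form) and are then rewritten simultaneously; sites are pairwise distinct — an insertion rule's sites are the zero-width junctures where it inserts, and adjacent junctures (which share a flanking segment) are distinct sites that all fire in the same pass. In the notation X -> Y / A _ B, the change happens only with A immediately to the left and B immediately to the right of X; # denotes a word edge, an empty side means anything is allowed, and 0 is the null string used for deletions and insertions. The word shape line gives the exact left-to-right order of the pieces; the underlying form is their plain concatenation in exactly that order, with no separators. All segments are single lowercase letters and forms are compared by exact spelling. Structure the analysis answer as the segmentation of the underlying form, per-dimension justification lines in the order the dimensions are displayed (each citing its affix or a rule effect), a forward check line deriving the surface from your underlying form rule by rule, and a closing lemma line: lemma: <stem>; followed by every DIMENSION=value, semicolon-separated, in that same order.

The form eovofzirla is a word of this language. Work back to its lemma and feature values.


underlying: e-ofofzir-la
TOR=fe - signalled by the affix e-
RANK=vo - signalled by the affix -la
check: eofofzirla -> eovofzirla
lemma: ofofzir; TOR=fe; RANK=vo


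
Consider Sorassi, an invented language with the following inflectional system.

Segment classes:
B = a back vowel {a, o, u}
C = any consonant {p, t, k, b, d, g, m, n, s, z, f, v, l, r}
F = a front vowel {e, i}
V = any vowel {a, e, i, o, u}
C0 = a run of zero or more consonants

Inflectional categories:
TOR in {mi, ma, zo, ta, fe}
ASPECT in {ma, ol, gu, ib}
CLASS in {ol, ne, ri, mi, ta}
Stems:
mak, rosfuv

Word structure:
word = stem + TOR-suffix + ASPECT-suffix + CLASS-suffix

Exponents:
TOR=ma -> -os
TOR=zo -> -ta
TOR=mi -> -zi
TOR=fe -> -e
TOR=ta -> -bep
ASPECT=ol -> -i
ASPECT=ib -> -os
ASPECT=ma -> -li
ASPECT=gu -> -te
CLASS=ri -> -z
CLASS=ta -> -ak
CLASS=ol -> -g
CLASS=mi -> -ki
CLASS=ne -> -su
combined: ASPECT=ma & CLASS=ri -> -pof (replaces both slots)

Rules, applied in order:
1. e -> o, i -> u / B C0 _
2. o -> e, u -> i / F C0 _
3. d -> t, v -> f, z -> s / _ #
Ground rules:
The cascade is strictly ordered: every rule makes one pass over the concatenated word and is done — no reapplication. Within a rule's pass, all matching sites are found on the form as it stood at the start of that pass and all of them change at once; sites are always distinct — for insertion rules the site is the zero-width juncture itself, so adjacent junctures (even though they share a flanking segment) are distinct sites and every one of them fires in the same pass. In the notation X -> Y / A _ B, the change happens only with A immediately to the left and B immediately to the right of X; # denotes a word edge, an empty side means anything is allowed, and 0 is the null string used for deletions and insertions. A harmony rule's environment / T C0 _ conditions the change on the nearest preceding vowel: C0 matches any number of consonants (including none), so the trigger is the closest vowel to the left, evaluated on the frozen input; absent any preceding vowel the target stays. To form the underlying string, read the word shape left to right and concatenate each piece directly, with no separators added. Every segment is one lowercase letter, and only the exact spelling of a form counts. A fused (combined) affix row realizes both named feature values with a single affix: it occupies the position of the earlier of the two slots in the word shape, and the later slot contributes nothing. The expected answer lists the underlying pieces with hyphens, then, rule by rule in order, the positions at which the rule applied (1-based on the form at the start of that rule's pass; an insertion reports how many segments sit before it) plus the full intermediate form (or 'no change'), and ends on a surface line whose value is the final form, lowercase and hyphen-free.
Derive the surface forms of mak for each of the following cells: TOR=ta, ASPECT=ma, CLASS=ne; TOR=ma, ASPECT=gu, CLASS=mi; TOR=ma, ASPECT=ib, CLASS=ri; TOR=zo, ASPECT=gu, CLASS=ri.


cell TOR=ta, ASPECT=ma, CLASS=ne:
underlying: mak-bep-li-su
1. e -> o, i -> u / B C0 _: fires at position(s) 5: makboplisu
2. o -> e, u -> i / F C0 _: fires at position(s) 10: makboplisi
3. d -> t, v -> f, z -> s / _ #: no change
surface: makboplisi

cell TOR=ma, ASPECT=gu, CLASS=mi:
underlying: mak-os-te-ki
1. e -> o, i -> u / B C0 _: fires at position(s) 7: makostoki
2. o -> e, u -> i / F C0 _: no change
3. d -> t, v -> f, z -> s / _ #: no change
surface: makostoki

cell TOR=ma, ASPECT=ib, CLASS=ri:
underlying: mak-os-os-z
1. e -> o, i -> u / B C0 _: no change
2. o -> e, u -> i / F C0 _: no change
3. d -> t, v -> f, z -> s / _ #: fires at position(s) 8: makososs
surface: makososs

cell TOR=zo, ASPECT=gu, CLASS=ri:
underlying: mak-ta-te-z
1. e -> o, i -> u / B C0 _: fires at position(s) 7: maktatoz
2. o -> e, u -> i / F C0 _: no change
3. d -> t, v -> f, z -> s / _ #: fires at position(s) 8: maktatos
surface: maktatos


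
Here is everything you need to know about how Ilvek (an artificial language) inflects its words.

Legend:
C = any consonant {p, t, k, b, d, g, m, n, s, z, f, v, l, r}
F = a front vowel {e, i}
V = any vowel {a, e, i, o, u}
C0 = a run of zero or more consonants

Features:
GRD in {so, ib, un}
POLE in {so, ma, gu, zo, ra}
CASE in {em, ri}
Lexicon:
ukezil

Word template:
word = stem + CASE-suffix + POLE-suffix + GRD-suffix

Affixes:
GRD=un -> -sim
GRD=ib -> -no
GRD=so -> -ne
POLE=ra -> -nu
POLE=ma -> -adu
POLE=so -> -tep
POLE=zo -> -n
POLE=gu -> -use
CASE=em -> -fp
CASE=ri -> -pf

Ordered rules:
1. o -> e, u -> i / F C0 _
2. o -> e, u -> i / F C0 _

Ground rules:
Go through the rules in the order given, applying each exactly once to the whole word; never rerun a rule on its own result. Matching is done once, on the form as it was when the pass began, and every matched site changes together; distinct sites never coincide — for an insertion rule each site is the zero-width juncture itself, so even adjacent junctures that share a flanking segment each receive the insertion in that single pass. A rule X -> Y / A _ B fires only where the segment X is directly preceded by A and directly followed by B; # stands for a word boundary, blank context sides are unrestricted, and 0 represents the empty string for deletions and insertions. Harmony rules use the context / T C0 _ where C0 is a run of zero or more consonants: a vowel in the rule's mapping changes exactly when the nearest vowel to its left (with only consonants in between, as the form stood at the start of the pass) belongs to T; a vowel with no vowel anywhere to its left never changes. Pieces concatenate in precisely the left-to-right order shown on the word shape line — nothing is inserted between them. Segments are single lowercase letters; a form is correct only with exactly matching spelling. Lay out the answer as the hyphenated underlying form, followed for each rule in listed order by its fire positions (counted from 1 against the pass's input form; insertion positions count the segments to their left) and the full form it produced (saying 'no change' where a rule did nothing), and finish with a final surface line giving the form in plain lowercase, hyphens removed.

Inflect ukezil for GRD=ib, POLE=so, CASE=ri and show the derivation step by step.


underlying: ukezil-pf-tep-no
1. o -> e, u -> i / F C0 _: fires at position(s) 13: ukezilpftepne
2. o -> e, u -> i / F C0 _: no change
surface: ukezilpftepne


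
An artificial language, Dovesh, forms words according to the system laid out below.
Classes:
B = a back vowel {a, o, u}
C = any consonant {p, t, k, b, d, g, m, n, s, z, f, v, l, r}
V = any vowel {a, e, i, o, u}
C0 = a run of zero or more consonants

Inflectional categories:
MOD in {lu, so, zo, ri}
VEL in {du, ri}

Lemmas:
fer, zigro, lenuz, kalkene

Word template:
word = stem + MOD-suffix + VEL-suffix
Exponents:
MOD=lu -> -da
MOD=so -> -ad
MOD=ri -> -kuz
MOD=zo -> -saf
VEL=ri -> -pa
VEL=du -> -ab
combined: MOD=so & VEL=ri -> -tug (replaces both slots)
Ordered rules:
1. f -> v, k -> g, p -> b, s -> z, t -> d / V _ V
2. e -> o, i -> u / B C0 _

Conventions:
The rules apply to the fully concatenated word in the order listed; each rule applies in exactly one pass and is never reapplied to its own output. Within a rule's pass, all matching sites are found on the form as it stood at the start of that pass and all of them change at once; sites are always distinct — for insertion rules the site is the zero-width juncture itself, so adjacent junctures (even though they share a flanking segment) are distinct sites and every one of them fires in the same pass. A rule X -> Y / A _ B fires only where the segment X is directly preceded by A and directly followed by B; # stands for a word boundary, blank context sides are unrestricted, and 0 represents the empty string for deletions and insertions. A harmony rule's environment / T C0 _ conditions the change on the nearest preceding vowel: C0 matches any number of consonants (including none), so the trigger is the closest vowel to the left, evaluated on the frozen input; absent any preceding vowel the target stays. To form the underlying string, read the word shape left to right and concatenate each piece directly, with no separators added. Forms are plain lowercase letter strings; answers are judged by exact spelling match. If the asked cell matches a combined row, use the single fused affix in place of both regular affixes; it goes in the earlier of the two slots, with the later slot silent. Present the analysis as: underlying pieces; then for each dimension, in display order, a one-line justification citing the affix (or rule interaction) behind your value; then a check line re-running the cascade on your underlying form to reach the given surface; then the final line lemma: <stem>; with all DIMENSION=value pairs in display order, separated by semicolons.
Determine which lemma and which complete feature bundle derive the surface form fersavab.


underlying: fer-saf-ab
MOD=zo - signalled by the affix -saf
VEL=du - signalled by the affix -ab
check: fersafab -> fersavab -> fersavab
lemma: fer; MOD=zo; VEL=du
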